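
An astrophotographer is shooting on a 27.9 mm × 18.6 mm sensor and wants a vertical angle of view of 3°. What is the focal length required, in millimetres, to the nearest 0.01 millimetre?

355.15 mm

From α = 2·arctan(h/2f) we get f = h / (2·tan(α/2)).
With h = 18.6 mm and α/2 = 1.5°, tan(α/2) ≈ 0.02619, so f ≈ 18.6 / 0.05237 ≈ 355.1527 mm.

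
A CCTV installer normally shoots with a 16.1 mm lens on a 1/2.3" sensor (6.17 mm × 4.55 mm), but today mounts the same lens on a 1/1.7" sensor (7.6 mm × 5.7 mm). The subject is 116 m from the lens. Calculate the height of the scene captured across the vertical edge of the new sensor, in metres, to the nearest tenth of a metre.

41.1 m

The focal length stays 16.1 mm; the relevant sensor dimension is now h = 5.7 mm. Object distance dₒ = 116 m = 116000 mm.
Thin-lens field height W = h·(dₒ − f)/f = 5.7 × (116000 − 16.1)/16.1 ≈ 41062.623 mm = 41.0626 m.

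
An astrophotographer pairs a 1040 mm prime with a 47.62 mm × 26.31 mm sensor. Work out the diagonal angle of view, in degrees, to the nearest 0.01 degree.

Sensor diagonal = √(47.62² + 26.31²) = √2959.8805 ≈ 54.4048 mm.
Angle of view α = 2·arctan(d/2f) with d = 54.4048 mm and f = 1040 mm.
d/2f = 0.02616; arctan(0.02616) ≈ 1.4983°, so α ≈ 2.9966°.

3.00°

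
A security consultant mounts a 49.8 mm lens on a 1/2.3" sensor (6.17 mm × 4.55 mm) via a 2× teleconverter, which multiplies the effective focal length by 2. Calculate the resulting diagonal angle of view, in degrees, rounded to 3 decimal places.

Effective focal length f = 49.8 × 2 = 99.6 mm.
Sensor diagonal = √(6.17² + 4.55²) = √58.7714 ≈ 7.6663 mm.
α = 2·arctan(7.666 / (2 × 99.6)) = 2·arctan(0.03849) ≈ 4.4079°.

4.408°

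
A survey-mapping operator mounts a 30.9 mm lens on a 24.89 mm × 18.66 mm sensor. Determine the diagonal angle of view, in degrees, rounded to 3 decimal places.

Sensor diagonal = √(24.89² + 18.66²) = √967.7077 ≈ 31.1080 mm.
Angle of view α = 2·arctan(d/2f) with d = 31.1080 mm and f = 30.9 mm.
d/2f = 0.50337; arctan(0.50337) ≈ 26.7191°, so α ≈ 53.4382°.

53.438°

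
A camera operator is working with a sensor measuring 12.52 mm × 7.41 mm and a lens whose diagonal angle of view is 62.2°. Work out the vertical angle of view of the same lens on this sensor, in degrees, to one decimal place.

Sensor diagonal = √(12.52² + 7.41²) = √211.6585 ≈ 14.5485 mm.
From the diagonal AOV: f = 14.5485 / (2·tan(31.1°)) = 14.5485 / 1.20648 ≈ 12.0587 mm.
Vertical AOV = 2·arctan(7.41 / (2 × 12.0587)) = 2·arctan(0.30725) ≈ 34.1590°.

34.2°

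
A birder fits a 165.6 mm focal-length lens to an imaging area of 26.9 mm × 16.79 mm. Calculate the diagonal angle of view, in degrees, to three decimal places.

Sensor diagonal = √(26.9² + 16.79²) = √1005.5141 ≈ 31.7098 mm.
Angle of view α = 2·arctan(d/2f) with d = 31.7098 mm and f = 165.6 mm.
d/2f = 0.09574; arctan(0.09574) ≈ 5.4690°, so α ≈ 10.9379°.

10.938°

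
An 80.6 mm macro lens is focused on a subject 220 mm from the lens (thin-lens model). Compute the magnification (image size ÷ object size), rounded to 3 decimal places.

0.578×

Thin lens: 1/f = 1/dₒ + 1/dᵢ → 1/dᵢ = 1/80.6 − 1/220 = 0.0078615 mm⁻¹, so dᵢ ≈ 127.2023 mm.
Magnification m = dᵢ/dₒ = 127.2023/220 ≈ 0.57819.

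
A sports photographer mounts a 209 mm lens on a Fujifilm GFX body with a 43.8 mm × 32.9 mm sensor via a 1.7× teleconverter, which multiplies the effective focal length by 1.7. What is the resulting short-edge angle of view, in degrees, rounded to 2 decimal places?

5.30°

Effective focal length f = 209 × 1.7 = 355.3 mm.
α = 2·arctan(32.9 / (2 × 355.3)) = 2·arctan(0.04630) ≈ 5.3017°.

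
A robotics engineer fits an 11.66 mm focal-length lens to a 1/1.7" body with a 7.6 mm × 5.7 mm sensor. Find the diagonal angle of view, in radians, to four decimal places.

Sensor diagonal = √(7.6² + 5.7²) = √90.2500 ≈ 9.5000 mm.
Angle of view α = 2·arctan(d/2f) with d = 9.5000 mm and f = 11.66 mm.
d/2f = 0.40738; arctan(0.40738) ≈ 0.3868 rad, so α ≈ 0.7737 rad.

0.7737 rad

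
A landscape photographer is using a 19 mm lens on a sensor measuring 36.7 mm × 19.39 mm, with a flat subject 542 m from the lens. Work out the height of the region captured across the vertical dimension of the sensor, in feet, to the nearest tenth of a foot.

dₒ: 542 m = 542000 mm.
Similar triangles through the lens centre give W/dₒ = h/dᵢ; with 1/f = 1/dₒ + 1/dᵢ this gives W = h·(dₒ − f)/f.
W = 19.39 mm × (542000 − 19) / 19 = 19.39 × 28525.3158 ≈ 553105.873 mm = 553105.873/304.8 ft = 1814.65 ft.

1814.7 ft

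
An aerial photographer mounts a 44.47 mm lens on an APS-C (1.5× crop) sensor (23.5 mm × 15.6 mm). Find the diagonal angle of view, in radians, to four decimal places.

Sensor diagonal = √(23.5² + 15.6²) = √795.6100 ≈ 28.2066 mm.
Angle of view α = 2·arctan(d/2f) with d = 28.2066 mm and f = 44.47 mm.
d/2f = 0.31714; arctan(0.31714) ≈ 0.3071 rad, so α ≈ 0.6142 rad.

0.6142 rad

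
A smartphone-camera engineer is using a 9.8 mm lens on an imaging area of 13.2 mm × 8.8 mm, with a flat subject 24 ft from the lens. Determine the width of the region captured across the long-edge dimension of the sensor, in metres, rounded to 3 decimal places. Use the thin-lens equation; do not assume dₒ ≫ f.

dₒ: 24 ft × 304.8 mm/ft = 7315.20 mm.
Similar triangles through the lens centre give W/dₒ = w/dᵢ; with 1/f = 1/dₒ + 1/dᵢ this gives W = w·(dₒ − f)/f.
W = 13.2 mm × (7315.2 − 9.8) / 9.8 = 13.2 × 745.4490 ≈ 9839.926 mm = 9.83993 m.

9.840 m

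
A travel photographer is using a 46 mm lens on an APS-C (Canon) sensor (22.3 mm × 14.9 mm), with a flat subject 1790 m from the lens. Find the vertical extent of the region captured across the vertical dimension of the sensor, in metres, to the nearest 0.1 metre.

579.8 m

dₒ: 1790 m = 1.79e+06 mm.
Similar triangles through the lens centre give W/dₒ = h/dᵢ; with 1/f = 1/dₒ + 1/dᵢ this gives W = h·(dₒ − f)/f.
W = 14.9 mm × (1.79e+06 − 46) / 46 = 14.9 × 38912.0435 ≈ 579789.448 mm = 579.789 m.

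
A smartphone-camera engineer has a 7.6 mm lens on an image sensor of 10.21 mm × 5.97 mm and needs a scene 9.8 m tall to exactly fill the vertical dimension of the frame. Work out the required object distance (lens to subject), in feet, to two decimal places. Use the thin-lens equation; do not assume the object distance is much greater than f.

W: 9.8 m = 9800 mm.
Magnification m = h/W = dᵢ/dₒ; combined with 1/f = 1/dₒ + 1/dᵢ this gives dₒ = f·(1 + W/h).
dₒ = 7.6 mm × (1 + 9800/5.97) = 7.6 × 1642.5410 ≈ 12483.312 mm = 12483.312/304.8 ft = 40.9557 ft.

40.96 ft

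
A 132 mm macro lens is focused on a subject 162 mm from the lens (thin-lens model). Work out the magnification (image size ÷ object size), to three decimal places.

Thin lens: 1/f = 1/dₒ + 1/dᵢ → 1/dᵢ = 1/132 − 1/162 = 0.0014029 mm⁻¹, so dᵢ ≈ 712.8000 mm.
Magnification m = dᵢ/dₒ = 712.8000/162 ≈ 4.40000.

4.400×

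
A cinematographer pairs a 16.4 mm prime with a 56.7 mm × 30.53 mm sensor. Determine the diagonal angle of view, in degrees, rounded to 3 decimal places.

Sensor diagonal = √(56.7² + 30.53²) = √4146.9709 ≈ 64.3970 mm.
Angle of view α = 2·arctan(d/2f) with d = 64.3970 mm and f = 16.4 mm.
d/2f = 1.96332; arctan(1.96332) ≈ 63.0084°, so α ≈ 126.0168°.

126.017°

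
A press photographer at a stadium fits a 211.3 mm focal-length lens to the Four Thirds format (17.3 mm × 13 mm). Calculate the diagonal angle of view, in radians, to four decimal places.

Sensor diagonal = √(17.3² + 13²) = √468.2900 ≈ 21.6400 mm.
Angle of view α = 2·arctan(d/2f) with d = 21.6400 mm and f = 211.3 mm.
d/2f = 0.05121; arctan(0.05121) ≈ 0.0512 rad, so α ≈ 0.1023 rad.

0.1023 rad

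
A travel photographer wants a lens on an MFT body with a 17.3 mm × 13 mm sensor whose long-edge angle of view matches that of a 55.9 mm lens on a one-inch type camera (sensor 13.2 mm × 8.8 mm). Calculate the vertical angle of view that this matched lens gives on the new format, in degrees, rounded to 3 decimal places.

10.140°

Equal long-edge AOV ⇒ f₂ = f₁ · 17.3/13.2 = 55.9 × 1.31061 ≈ 73.2629 mm.
Vertical AOV on the new format = 2·arctan(13 / (2 × 73.2629)) = 2·arctan(0.08872) ≈ 10.1402°.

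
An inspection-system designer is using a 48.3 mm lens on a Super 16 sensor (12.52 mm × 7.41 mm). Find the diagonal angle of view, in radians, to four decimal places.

0.2990 rad

Sensor diagonal = √(12.52² + 7.41²) = √211.6585 ≈ 14.5485 mm.
Angle of view α = 2·arctan(d/2f) with d = 14.5485 mm and f = 48.3 mm.
d/2f = 0.15061; arctan(0.15061) ≈ 0.1495 rad, so α ≈ 0.2990 rad.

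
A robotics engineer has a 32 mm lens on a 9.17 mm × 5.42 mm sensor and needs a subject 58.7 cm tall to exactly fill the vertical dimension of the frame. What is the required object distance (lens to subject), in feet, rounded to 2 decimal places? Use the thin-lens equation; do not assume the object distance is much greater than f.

W: 58.7 cm = 587 mm.
Magnification m = h/W = dᵢ/dₒ; combined with 1/f = 1/dₒ + 1/dᵢ this gives dₒ = f·(1 + W/h).
dₒ = 32 mm × (1 + 587/5.42) = 32 × 109.3026 ≈ 3497.683 mm = 3497.683/304.8 ft = 11.4753 ft.

11.48 ft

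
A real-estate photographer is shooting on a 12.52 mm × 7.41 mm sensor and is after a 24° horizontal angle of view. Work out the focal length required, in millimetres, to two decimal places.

29.45 mm

From α = 2·arctan(w/2f) we get f = w / (2·tan(α/2)).
With w = 12.52 mm and α/2 = 12°, tan(α/2) ≈ 0.21256, so f ≈ 12.52 / 0.42511 ≈ 29.4510 mm.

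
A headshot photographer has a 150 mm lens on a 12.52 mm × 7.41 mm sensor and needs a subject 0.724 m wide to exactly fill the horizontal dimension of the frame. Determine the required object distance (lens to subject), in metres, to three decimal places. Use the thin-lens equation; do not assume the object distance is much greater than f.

W: 0.724 m = 724 mm.
Magnification m = w/W = dᵢ/dₒ; combined with 1/f = 1/dₒ + 1/dᵢ this gives dₒ = f·(1 + W/w).
dₒ = 150 mm × (1 + 724/12.52) = 150 × 58.8275 ≈ 8824.121 mm = 8.82412 m.

8.824 m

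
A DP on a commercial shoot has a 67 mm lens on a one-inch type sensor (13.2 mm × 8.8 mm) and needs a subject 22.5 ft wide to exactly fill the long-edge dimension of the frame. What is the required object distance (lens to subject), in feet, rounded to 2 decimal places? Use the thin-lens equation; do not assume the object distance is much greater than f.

114.42 ft

W: 22.5 ft × 304.8 mm/ft = 6858.00 mm.
Magnification m = w/W = dᵢ/dₒ; combined with 1/f = 1/dₒ + 1/dᵢ this gives dₒ = f·(1 + W/w).
dₒ = 67 mm × (1 + 6858/13.2) = 67 × 520.5454 ≈ 34876.544 mm = 34876.544/304.8 ft = 114.424 ft.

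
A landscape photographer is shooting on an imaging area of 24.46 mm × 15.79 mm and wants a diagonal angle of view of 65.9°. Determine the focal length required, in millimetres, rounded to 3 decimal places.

Sensor diagonal = √(24.46² + 15.79²) = √847.6157 ≈ 29.1138 mm.
From α = 2·arctan(d/2f) we get f = d / (2·tan(α/2)).
With d = 29.1138 mm and α/2 = 32.95°, tan(α/2) ≈ 0.64817, so f ≈ 29.1138 / 1.29634 ≈ 22.4586 mm.

22.459 mm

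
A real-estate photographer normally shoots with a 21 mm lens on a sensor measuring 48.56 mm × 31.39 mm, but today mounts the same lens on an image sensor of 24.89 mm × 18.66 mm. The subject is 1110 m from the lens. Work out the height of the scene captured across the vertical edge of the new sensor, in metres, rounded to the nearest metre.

986 m

The focal length stays 21 mm; the relevant sensor dimension is now h = 18.66 mm. Object distance dₒ = 1110 m = 1.11e+06 mm.
Thin-lens field height W = h·(dₒ − f)/f = 18.66 × (1.11e+06 − 21)/21 ≈ 986295.626 mm = 986.296 m.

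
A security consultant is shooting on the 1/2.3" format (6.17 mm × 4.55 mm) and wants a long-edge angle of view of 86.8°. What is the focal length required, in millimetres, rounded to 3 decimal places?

From α = 2·arctan(w/2f) we get f = w / (2·tan(α/2)).
With w = 6.17 mm and α/2 = 43.4°, tan(α/2) ≈ 0.94565, so f ≈ 6.17 / 1.89131 ≈ 3.2623 mm.

3.262 mm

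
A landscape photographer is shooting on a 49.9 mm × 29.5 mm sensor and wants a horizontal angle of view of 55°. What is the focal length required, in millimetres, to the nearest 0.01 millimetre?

47.93 mm

From α = 2·arctan(w/2f) we get f = w / (2·tan(α/2)).
With w = 49.9 mm and α/2 = 27.5°, tan(α/2) ≈ 0.52057, so f ≈ 49.9 / 1.04113 ≈ 47.9285 mm.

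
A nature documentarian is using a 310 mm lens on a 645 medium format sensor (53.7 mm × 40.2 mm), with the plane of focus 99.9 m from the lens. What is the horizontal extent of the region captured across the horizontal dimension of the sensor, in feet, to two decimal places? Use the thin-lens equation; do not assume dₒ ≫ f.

56.60 ft

dₒ: 99.9 m = 99900 mm.
Similar triangles through the lens centre give W/dₒ = w/dᵢ; with 1/f = 1/dₒ + 1/dᵢ this gives W = w·(dₒ − f)/f.
W = 53.7 mm × (99900 − 310) / 310 = 53.7 × 321.2581 ≈ 17251.558 mm = 17251.558/304.8 ft = 56.5996 ft.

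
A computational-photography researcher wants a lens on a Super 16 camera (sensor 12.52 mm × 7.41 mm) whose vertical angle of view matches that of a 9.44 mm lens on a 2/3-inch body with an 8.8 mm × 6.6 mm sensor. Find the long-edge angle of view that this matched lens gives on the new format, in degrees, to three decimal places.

61.136°

Equal vertical AOV ⇒ f₂ = f₁ · 7.41/6.6 = 9.44 × 1.12273 ≈ 10.5985 mm.
Long-edge AOV on the new format = 2·arctan(12.52 / (2 × 10.5985)) = 2·arctan(0.59065) ≈ 61.1362°.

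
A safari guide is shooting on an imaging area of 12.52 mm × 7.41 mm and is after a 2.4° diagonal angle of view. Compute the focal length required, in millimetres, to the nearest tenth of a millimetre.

347.3 mm

Sensor diagonal = √(12.52² + 7.41²) = √211.6585 ≈ 14.5485 mm.
From α = 2·arctan(d/2f) we get f = d / (2·tan(α/2)).
With d = 14.5485 mm and α/2 = 1.2°, tan(α/2) ≈ 0.02095, so f ≈ 14.5485 / 0.04189 ≈ 347.2688 mm.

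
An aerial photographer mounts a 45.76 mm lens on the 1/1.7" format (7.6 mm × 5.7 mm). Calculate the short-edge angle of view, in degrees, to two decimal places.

Angle of view α = 2·arctan(h/2f) with h = 5.7 mm and f = 45.76 mm.
h/2f = 0.06228; arctan(0.06228) ≈ 3.5639°, so α ≈ 7.1277°.

7.13°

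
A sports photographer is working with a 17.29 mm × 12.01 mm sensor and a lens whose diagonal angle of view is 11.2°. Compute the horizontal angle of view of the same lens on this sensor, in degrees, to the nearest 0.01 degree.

Sensor diagonal = √(17.29² + 12.01²) = √443.1842 ≈ 21.0519 mm.
From the diagonal AOV: f = 21.0519 / (2·tan(5.6°)) = 21.0519 / 0.19610 ≈ 107.3521 mm.
Horizontal AOV = 2·arctan(17.29 / (2 × 107.3521)) = 2·arctan(0.08053) ≈ 9.2081°.

9.21°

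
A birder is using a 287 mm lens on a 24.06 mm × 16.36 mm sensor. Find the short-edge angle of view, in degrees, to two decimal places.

3.27°

Angle of view α = 2·arctan(h/2f) with h = 16.36 mm and f = 287 mm.
h/2f = 0.02850; arctan(0.02850) ≈ 1.6326°, so α ≈ 3.2652°.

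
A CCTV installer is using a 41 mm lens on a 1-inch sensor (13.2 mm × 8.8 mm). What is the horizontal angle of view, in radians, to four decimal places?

Angle of view α = 2·arctan(w/2f) with w = 13.2 mm and f = 41 mm.
w/2f = 0.16098; arctan(0.16098) ≈ 0.1596 rad, so α ≈ 0.3192 rad.

0.3192 rad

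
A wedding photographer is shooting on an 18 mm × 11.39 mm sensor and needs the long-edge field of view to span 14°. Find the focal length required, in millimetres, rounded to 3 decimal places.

From α = 2·arctan(w/2f) we get f = w / (2·tan(α/2)).
With w = 18 mm and α/2 = 7°, tan(α/2) ≈ 0.12278, so f ≈ 18 / 0.24557 ≈ 73.2991 mm.

73.299 mm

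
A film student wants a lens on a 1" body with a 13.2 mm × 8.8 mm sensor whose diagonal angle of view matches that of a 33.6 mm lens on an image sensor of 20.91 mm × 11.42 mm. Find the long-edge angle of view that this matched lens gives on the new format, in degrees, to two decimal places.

32.87°

Sensor diagonal = √(20.91² + 11.42²) = √567.6445 ≈ 23.8253 mm.
Sensor diagonal = √(13.2² + 8.8²) = √251.6800 ≈ 15.8644 mm.
Equal diagonal AOV ⇒ f₂ = f₁ · 15.8644/23.8253 = 33.6 × 0.66586 ≈ 22.3731 mm.
Long-edge AOV on the new format = 2·arctan(13.2 / (2 × 22.3731)) = 2·arctan(0.29500) ≈ 32.8719°.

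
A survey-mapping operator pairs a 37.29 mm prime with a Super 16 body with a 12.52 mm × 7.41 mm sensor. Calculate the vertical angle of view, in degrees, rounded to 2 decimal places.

11.35°

Angle of view α = 2·arctan(h/2f) with h = 7.41 mm and f = 37.29 mm.
h/2f = 0.09936; arctan(0.09936) ≈ 5.6741°, so α ≈ 11.3482°.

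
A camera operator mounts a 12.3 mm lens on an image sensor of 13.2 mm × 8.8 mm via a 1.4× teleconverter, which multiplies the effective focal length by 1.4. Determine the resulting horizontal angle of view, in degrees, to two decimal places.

Effective focal length f = 12.3 × 1.4 = 17.22 mm.
α = 2·arctan(13.2 / (2 × 17.22)) = 2·arctan(0.38328) ≈ 41.9412°.

41.94°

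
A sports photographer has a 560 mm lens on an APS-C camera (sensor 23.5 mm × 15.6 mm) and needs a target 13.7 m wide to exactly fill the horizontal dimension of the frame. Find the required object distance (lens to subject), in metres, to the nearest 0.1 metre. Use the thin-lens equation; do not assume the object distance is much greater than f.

W: 13.7 m = 13700 mm.
Magnification m = w/W = dᵢ/dₒ; combined with 1/f = 1/dₒ + 1/dᵢ this gives dₒ = f·(1 + W/w).
dₒ = 560 mm × (1 + 13700/23.5) = 560 × 583.9787 ≈ 327028.085 mm = 327.028 m.

327.0 m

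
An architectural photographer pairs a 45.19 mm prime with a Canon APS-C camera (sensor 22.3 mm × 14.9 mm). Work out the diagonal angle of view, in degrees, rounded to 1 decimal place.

Sensor diagonal = √(22.3² + 14.9²) = √719.3000 ≈ 26.8198 mm.
Angle of view α = 2·arctan(d/2f) with d = 26.8198 mm and f = 45.19 mm.
d/2f = 0.29674; arctan(0.29674) ≈ 16.5280°, so α ≈ 33.0559°.

33.1°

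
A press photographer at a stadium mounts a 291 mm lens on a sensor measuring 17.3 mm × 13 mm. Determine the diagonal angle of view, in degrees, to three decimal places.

4.259°

Sensor diagonal = √(17.3² + 13²) = √468.2900 ≈ 21.6400 mm.
Angle of view α = 2·arctan(d/2f) with d = 21.6400 mm and f = 291 mm.
d/2f = 0.03718; arctan(0.03718) ≈ 2.1294°, so α ≈ 4.2588°.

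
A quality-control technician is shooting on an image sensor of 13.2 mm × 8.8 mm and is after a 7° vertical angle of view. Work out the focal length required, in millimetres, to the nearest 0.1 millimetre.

71.9 mm

From α = 2·arctan(h/2f) we get f = h / (2·tan(α/2)).
With h = 8.8 mm and α/2 = 3.5°, tan(α/2) ≈ 0.06116, so f ≈ 8.8 / 0.12233 ≈ 71.9394 mm.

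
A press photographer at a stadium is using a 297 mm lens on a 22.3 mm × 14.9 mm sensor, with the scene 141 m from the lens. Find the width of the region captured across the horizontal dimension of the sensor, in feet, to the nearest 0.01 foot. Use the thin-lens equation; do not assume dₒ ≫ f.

dₒ: 141 m = 141000 mm.
Similar triangles through the lens centre give W/dₒ = w/dᵢ; with 1/f = 1/dₒ + 1/dᵢ this gives W = w·(dₒ − f)/f.
W = 22.3 mm × (141000 − 297) / 297 = 22.3 × 473.7475 ≈ 10564.569 mm = 10564.569/304.8 ft = 34.6607 ft.

34.66 ft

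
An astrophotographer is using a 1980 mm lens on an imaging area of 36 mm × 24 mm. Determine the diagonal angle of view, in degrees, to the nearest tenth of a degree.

Sensor diagonal = √(36² + 24²) = √1872.0000 ≈ 43.2666 mm.
Angle of view α = 2·arctan(d/2f) with d = 43.2666 mm and f = 1980 mm.
d/2f = 0.01093; arctan(0.01093) ≈ 0.6260°, so α ≈ 1.2520°.

1.3°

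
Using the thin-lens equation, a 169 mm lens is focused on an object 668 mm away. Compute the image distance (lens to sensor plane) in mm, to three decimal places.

1/dᵢ = 1/f − 1/dₒ = 1/169 − 1/668 = 0.0044202 mm⁻¹.
dᵢ = 1/0.0044202 ≈ 226.2365 mm.

226.236 mm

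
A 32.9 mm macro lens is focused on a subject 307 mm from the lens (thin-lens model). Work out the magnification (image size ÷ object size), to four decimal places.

Thin lens: 1/f = 1/dₒ + 1/dᵢ → 1/dᵢ = 1/32.9 − 1/307 = 0.0271378 mm⁻¹, so dᵢ ≈ 36.8490 mm.
Magnification m = dᵢ/dₒ = 36.8490/307 ≈ 0.12003.

0.1200×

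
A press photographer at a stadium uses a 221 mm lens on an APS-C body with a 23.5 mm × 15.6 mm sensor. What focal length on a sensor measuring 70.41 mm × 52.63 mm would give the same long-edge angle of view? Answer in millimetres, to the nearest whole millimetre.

662 mm

Equal angle of view means equal width/f ratio, so f₂ = f₁ · (width₂/width₁) = 221 × 70.41/23.5.
f₂ = 221 × 2.99617 ≈ 662.154 mm.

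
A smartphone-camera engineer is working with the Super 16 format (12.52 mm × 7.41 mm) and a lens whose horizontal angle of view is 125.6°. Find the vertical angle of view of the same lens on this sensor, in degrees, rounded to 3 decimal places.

98.062°

From the horizontal AOV: f = 12.52 / (2·tan(62.8°)) = 12.52 / 3.89158 ≈ 3.2172 mm.
Vertical AOV = 2·arctan(7.41 / (2 × 3.2172)) = 2·arctan(1.15162) ≈ 98.0618°.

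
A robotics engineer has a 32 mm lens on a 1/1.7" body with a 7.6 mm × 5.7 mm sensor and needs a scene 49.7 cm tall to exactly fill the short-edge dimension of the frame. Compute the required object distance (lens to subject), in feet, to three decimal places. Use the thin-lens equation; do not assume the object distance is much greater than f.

W: 49.7 cm = 497 mm.
Magnification m = h/W = dᵢ/dₒ; combined with 1/f = 1/dₒ + 1/dᵢ this gives dₒ = f·(1 + W/h).
dₒ = 32 mm × (1 + 497/5.7) = 32 × 88.1930 ≈ 2822.175 mm = 2822.175/304.8 ft = 9.25911 ft.

9.259 ft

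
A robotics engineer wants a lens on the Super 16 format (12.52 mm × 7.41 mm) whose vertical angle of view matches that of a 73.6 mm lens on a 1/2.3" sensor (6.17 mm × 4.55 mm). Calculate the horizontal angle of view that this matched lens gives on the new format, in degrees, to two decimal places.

Equal vertical AOV ⇒ f₂ = f₁ · 7.41/4.55 = 73.6 × 1.62857 ≈ 119.8629 mm.
Horizontal AOV on the new format = 2·arctan(12.52 / (2 × 119.8629)) = 2·arctan(0.05223) ≈ 5.9793°.

5.98°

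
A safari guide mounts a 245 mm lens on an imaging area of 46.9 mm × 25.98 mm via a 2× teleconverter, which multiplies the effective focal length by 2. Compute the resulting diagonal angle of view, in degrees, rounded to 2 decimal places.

6.26°

Effective focal length f = 245 × 2 = 490 mm.
Sensor diagonal = √(46.9² + 25.98²) = √2874.5704 ≈ 53.6150 mm.
α = 2·arctan(53.615 / (2 × 490)) = 2·arctan(0.05471) ≈ 6.2630°.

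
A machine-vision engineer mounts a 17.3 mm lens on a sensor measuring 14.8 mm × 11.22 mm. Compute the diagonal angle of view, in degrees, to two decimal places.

56.45°

Sensor diagonal = √(14.8² + 11.22²) = √344.9284 ≈ 18.5722 mm.
Angle of view α = 2·arctan(d/2f) with d = 18.5722 mm and f = 17.3 mm.
d/2f = 0.53677; arctan(0.53677) ≈ 28.2256°, so α ≈ 56.4512°.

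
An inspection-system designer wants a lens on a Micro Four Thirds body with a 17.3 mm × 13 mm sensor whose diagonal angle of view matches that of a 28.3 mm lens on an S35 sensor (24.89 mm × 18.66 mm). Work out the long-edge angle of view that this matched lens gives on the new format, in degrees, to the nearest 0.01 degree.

Sensor diagonal = √(24.89² + 18.66²) = √967.7077 ≈ 31.1080 mm.
Sensor diagonal = √(17.3² + 13²) = √468.2900 ≈ 21.6400 mm.
Equal diagonal AOV ⇒ f₂ = f₁ · 21.6400/31.1080 = 28.3 × 0.69564 ≈ 19.6866 mm.
Long-edge AOV on the new format = 2·arctan(17.3 / (2 × 19.6866)) = 2·arctan(0.43938) ≈ 47.4398°.

47.44°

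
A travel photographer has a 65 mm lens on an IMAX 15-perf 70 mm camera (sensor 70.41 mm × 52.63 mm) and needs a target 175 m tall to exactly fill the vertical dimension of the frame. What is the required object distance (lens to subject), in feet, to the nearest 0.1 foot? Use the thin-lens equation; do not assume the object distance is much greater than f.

709.3 ft

W: 175 m = 175000 mm.
Magnification m = h/W = dᵢ/dₒ; combined with 1/f = 1/dₒ + 1/dᵢ this gives dₒ = f·(1 + W/h).
dₒ = 65 mm × (1 + 175000/52.63) = 65 × 3326.0998 ≈ 216196.484 mm = 216196.484/304.8 ft = 709.306 ft.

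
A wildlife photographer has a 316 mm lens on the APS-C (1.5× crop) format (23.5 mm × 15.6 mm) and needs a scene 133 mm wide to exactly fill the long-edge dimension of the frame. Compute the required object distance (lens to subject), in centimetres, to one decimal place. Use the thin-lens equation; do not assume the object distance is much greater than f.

210.4 cm

Magnification m = w/W = dᵢ/dₒ; combined with 1/f = 1/dₒ + 1/dᵢ this gives dₒ = f·(1 + W/w).
dₒ = 316 mm × (1 + 133/23.5) = 316 × 6.6596 ≈ 2104.426 mm = 210.443 cm.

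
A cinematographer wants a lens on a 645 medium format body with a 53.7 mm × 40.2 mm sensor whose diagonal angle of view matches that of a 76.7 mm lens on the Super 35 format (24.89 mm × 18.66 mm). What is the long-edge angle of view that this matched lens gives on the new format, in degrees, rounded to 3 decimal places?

Sensor diagonal = √(24.89² + 18.66²) = √967.7077 ≈ 31.1080 mm.
Sensor diagonal = √(53.7² + 40.2²) = √4499.7300 ≈ 67.0800 mm.
Equal diagonal AOV ⇒ f₂ = f₁ · 67.0800/31.1080 = 76.7 × 2.15636 ≈ 165.3928 mm.
Long-edge AOV on the new format = 2·arctan(53.7 / (2 × 165.3928)) = 2·arctan(0.16234) ≈ 18.4420°.

18.442°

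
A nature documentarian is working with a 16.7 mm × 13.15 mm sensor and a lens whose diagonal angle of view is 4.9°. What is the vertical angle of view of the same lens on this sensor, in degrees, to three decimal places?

Sensor diagonal = √(16.7² + 13.15²) = √451.8125 ≈ 21.2559 mm.
From the diagonal AOV: f = 21.2559 / (2·tan(2.45°)) = 21.2559 / 0.08557 ≈ 248.3939 mm.
Vertical AOV = 2·arctan(13.15 / (2 × 248.3939)) = 2·arctan(0.02647) ≈ 3.0325°.

3.033°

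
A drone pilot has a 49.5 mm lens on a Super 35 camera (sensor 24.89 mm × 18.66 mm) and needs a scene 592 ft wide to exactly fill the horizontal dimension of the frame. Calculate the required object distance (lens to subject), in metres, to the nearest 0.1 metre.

358.9 m

W: 592 ft × 304.8 mm/ft = 180441.59 mm.
Magnification m = w/W = dᵢ/dₒ; combined with 1/f = 1/dₒ + 1/dᵢ this gives dₒ = f·(1 + W/w).
dₒ = 49.5 mm × (1 + 180442/24.89) = 49.5 × 7250.5618 ≈ 358902.811 mm = 358.903 m.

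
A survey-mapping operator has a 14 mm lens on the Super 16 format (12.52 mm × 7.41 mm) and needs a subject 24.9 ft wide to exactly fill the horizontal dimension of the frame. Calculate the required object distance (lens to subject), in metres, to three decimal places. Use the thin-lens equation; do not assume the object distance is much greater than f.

W: 24.9 ft × 304.8 mm/ft = 7589.52 mm.
Magnification m = w/W = dᵢ/dₒ; combined with 1/f = 1/dₒ + 1/dᵢ this gives dₒ = f·(1 + W/w).
dₒ = 14 mm × (1 + 7589.52/12.52) = 14 × 607.1917 ≈ 8500.683 mm = 8.50068 m.

8.501 m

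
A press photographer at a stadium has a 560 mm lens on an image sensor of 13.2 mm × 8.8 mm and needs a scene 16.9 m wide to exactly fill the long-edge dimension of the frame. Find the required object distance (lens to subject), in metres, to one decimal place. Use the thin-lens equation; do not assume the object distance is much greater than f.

W: 16.9 m = 16900 mm.
Magnification m = w/W = dᵢ/dₒ; combined with 1/f = 1/dₒ + 1/dᵢ this gives dₒ = f·(1 + W/w).
dₒ = 560 mm × (1 + 16900/13.2) = 560 × 1281.3030 ≈ 717529.697 mm = 717.53 m.

717.5 m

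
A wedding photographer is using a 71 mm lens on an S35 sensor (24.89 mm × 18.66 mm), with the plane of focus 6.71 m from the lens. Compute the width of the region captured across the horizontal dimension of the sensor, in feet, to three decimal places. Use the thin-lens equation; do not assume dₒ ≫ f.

7.636 ft

dₒ: 6.71 m = 6710 mm.
Similar triangles through the lens centre give W/dₒ = w/dᵢ; with 1/f = 1/dₒ + 1/dᵢ this gives W = w·(dₒ − f)/f.
W = 24.89 mm × (6710 − 71) / 71 = 24.89 × 93.5070 ≈ 2327.390 mm = 2327.390/304.8 ft = 7.6358 ft.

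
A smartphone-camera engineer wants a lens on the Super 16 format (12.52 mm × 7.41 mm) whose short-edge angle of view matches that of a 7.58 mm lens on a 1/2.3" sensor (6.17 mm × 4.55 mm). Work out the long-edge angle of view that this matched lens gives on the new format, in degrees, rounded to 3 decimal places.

53.780°

Equal short-edge AOV ⇒ f₂ = f₁ · 7.41/4.55 = 7.58 × 1.62857 ≈ 12.3446 mm.
Long-edge AOV on the new format = 2·arctan(12.52 / (2 × 12.3446)) = 2·arctan(0.50711) ≈ 53.7796°.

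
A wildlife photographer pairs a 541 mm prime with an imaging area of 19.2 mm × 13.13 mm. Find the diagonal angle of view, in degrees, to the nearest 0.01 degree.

Sensor diagonal = √(19.2² + 13.13²) = √541.0369 ≈ 23.2602 mm.
Angle of view α = 2·arctan(d/2f) with d = 23.2602 mm and f = 541 mm.
d/2f = 0.02150; arctan(0.02150) ≈ 1.2315°, so α ≈ 2.4630°.

2.46°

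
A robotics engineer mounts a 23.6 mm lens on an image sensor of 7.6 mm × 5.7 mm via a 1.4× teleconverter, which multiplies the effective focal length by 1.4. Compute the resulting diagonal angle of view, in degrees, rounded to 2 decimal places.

16.36°

Effective focal length f = 23.6 × 1.4 = 33.04 mm.
Sensor diagonal = √(7.6² + 5.7²) = √90.2500 ≈ 9.5000 mm.
α = 2·arctan(9.500 / (2 × 33.04)) = 2·arctan(0.14377) ≈ 16.3622°.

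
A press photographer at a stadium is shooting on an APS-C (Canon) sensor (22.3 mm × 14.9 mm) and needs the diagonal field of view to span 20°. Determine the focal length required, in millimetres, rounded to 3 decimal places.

Sensor diagonal = √(22.3² + 14.9²) = √719.3000 ≈ 26.8198 mm.
From α = 2·arctan(d/2f) we get f = d / (2·tan(α/2)).
With d = 26.8198 mm and α/2 = 10°, tan(α/2) ≈ 0.17633, so f ≈ 26.8198 / 0.35265 ≈ 76.0512 mm.

76.051 mm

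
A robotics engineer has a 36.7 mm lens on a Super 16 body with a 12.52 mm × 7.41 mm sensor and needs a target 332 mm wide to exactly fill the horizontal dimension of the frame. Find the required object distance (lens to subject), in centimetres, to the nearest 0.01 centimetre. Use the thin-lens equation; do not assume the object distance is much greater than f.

Magnification m = w/W = dᵢ/dₒ; combined with 1/f = 1/dₒ + 1/dᵢ this gives dₒ = f·(1 + W/w).
dₒ = 36.7 mm × (1 + 332/12.52) = 36.7 × 27.5176 ≈ 1009.895 mm = 100.989 cm.

100.99 cm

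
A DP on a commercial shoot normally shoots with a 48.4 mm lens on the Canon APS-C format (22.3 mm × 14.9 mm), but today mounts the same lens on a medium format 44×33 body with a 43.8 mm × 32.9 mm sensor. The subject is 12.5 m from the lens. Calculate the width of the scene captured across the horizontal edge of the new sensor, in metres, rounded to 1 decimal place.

The focal length stays 48.4 mm; the relevant sensor dimension is now w = 43.8 mm. Object distance dₒ = 12.5 m = 12500 mm.
Thin-lens field width W = w·(dₒ − f)/f = 43.8 × (12500 − 48.4)/48.4 ≈ 11268.183 mm = 11.2682 m.

11.3 m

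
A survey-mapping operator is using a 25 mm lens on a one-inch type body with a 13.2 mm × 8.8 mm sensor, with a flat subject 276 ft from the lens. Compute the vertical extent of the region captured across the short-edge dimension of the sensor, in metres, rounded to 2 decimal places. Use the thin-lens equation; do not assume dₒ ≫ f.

29.60 m

dₒ: 276 ft × 304.8 mm/ft = 84124.80 mm.
Similar triangles through the lens centre give W/dₒ = h/dᵢ; with 1/f = 1/dₒ + 1/dᵢ this gives W = h·(dₒ − f)/f.
W = 8.8 mm × (84124.8 − 25) / 25 = 8.8 × 3363.9919 ≈ 29603.129 mm = 29.6031 m.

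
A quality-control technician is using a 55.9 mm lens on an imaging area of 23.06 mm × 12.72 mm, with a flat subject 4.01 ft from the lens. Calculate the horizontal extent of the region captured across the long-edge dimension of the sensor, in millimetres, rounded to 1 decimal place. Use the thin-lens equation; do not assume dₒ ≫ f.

481.1 mm

dₒ: 4.01 ft × 304.8 mm/ft = 1222.25 mm.
Similar triangles through the lens centre give W/dₒ = w/dᵢ; with 1/f = 1/dₒ + 1/dᵢ this gives W = w·(dₒ − f)/f.
W = 23.06 mm × (1222.25 − 55.9) / 55.9 = 23.06 × 20.8649 ≈ 481.145 mm.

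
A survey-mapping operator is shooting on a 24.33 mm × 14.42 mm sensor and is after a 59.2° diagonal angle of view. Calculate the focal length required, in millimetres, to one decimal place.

Sensor diagonal = √(24.33² + 14.42²) = √799.8853 ≈ 28.2822 mm.
From α = 2·arctan(d/2f) we get f = d / (2·tan(α/2)).
With d = 28.2822 mm and α/2 = 29.6°, tan(α/2) ≈ 0.56808, so f ≈ 28.2822 / 1.13616 ≈ 24.8929 mm.

24.9 mm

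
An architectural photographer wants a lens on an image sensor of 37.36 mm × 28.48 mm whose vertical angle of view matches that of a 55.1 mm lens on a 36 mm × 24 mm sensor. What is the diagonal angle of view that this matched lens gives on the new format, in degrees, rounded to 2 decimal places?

Equal vertical AOV ⇒ f₂ = f₁ · 28.48/24 = 55.1 × 1.18667 ≈ 65.3853 mm.
Sensor diagonal = √(37.36² + 28.48²) = √2206.8800 ≈ 46.9774 mm.
Diagonal AOV on the new format = 2·arctan(46.9774 / (2 × 65.3853)) = 2·arctan(0.35924) ≈ 39.5202°.

39.52°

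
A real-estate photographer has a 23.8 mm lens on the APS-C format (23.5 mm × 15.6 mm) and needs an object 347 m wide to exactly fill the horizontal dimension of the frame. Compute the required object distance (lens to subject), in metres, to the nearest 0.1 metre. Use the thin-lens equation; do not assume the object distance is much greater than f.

351.5 m

W: 347 m = 347000 mm.
Magnification m = w/W = dᵢ/dₒ; combined with 1/f = 1/dₒ + 1/dᵢ this gives dₒ = f·(1 + W/w).
dₒ = 23.8 mm × (1 + 347000/23.5) = 23.8 × 14766.9574 ≈ 351453.587 mm = 351.454 m.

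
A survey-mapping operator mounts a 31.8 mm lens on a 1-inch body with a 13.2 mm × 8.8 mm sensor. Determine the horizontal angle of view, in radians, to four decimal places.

0.4093 rad

Angle of view α = 2·arctan(w/2f) with w = 13.2 mm and f = 31.8 mm.
w/2f = 0.20755; arctan(0.20755) ≈ 0.2046 rad, so α ≈ 0.4093 rad.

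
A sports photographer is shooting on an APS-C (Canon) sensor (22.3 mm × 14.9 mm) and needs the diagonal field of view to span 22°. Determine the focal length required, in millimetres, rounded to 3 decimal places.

Sensor diagonal = √(22.3² + 14.9²) = √719.3000 ≈ 26.8198 mm.
From α = 2·arctan(d/2f) we get f = d / (2·tan(α/2)).
With d = 26.8198 mm and α/2 = 11°, tan(α/2) ≈ 0.19438, so f ≈ 26.8198 / 0.38876 ≈ 68.9879 mm.

68.988 mm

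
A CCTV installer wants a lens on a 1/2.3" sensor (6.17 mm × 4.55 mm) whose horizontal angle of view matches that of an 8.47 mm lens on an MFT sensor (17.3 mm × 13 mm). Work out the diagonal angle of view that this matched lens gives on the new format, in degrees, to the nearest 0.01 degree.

Equal horizontal AOV ⇒ f₂ = f₁ · 6.17/17.3 = 8.47 × 0.35665 ≈ 3.0208 mm.
Sensor diagonal = √(6.17² + 4.55²) = √58.7714 ≈ 7.6663 mm.
Diagonal AOV on the new format = 2·arctan(7.6663 / (2 × 3.0208)) = 2·arctan(1.26891) ≈ 103.5182°.

103.52°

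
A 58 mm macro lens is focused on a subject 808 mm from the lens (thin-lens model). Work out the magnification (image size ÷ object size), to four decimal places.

0.0773×

Thin lens: 1/f = 1/dₒ + 1/dᵢ → 1/dᵢ = 1/58 − 1/808 = 0.0160038 mm⁻¹, so dᵢ ≈ 62.4853 mm.
Magnification m = dᵢ/dₒ = 62.4853/808 ≈ 0.07733.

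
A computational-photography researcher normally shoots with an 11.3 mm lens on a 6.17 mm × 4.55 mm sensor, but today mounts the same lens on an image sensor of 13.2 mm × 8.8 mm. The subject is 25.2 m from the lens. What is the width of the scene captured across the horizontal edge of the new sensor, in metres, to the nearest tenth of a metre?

The focal length stays 11.3 mm; the relevant sensor dimension is now w = 13.2 mm. Object distance dₒ = 25.2 m = 25200 mm.
Thin-lens field width W = w·(dₒ − f)/f = 13.2 × (25200 − 11.3)/11.3 ≈ 29423.968 mm = 29.424 m.

29.4 m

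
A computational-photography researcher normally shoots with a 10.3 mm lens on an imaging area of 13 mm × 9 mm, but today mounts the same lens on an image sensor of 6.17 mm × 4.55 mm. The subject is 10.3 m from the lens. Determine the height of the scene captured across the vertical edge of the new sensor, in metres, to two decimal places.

4.55 m

The focal length stays 10.3 mm; the relevant sensor dimension is now h = 4.55 mm. Object distance dₒ = 10.3 m = 10300 mm.
Thin-lens field height W = h·(dₒ − f)/f = 4.55 × (10300 − 10.3)/10.3 ≈ 4545.450 mm = 4.54545 m.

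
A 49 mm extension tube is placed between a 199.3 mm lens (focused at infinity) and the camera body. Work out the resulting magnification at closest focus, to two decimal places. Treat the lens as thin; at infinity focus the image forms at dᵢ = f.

The tube moves the image plane from f to f + e, so dᵢ = 199.3 + 49 = 248.3 mm. Focus is achieved when 1/f = 1/dₒ + 1/dᵢ, giving dₒ = 1/(1/f − 1/(f+e)).
Magnification m = dᵢ/dₒ = (f+e)·(1/f − 1/(f+e)) = e/f = 49/199.3 ≈ 0.2459.

0.25×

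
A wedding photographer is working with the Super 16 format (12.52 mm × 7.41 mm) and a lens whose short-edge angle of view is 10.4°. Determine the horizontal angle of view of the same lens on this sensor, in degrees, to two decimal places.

From the short-edge AOV: f = 7.41 / (2·tan(5.2°)) = 7.41 / 0.18201 ≈ 40.7111 mm.
Horizontal AOV = 2·arctan(12.52 / (2 × 40.7111)) = 2·arctan(0.15377) ≈ 17.4834°.

17.48°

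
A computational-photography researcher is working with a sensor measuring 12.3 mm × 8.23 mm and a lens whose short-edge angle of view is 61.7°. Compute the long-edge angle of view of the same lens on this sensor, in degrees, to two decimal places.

From the short-edge AOV: f = 8.23 / (2·tan(30.85°)) = 8.23 / 1.19461 ≈ 6.8893 mm.
Long-edge AOV = 2·arctan(12.3 / (2 × 6.8893)) = 2·arctan(0.89269) ≈ 83.5099°.

83.51°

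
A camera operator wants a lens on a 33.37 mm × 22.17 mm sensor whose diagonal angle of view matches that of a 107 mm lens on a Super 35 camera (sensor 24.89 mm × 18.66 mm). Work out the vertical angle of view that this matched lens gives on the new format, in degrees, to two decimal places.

9.20°

Sensor diagonal = √(24.89² + 18.66²) = √967.7077 ≈ 31.1080 mm.
Sensor diagonal = √(33.37² + 22.17²) = √1605.0658 ≈ 40.0633 mm.
Equal diagonal AOV ⇒ f₂ = f₁ · 40.0633/31.1080 = 107 × 1.28788 ≈ 137.8028 mm.
Vertical AOV on the new format = 2·arctan(22.17 / (2 × 137.8028)) = 2·arctan(0.08044) ≈ 9.1981°.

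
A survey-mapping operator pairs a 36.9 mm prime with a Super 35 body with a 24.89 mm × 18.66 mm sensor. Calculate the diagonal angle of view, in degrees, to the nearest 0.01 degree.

Sensor diagonal = √(24.89² + 18.66²) = √967.7077 ≈ 31.1080 mm.
Angle of view α = 2·arctan(d/2f) with d = 31.1080 mm and f = 36.9 mm.
d/2f = 0.42152; arctan(0.42152) ≈ 22.8563°, so α ≈ 45.7126°.

45.71°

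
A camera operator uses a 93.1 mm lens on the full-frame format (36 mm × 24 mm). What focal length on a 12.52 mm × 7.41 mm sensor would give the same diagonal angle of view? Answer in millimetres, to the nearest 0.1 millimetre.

Sensor diagonal = √(36² + 24²) = √1872.0000 ≈ 43.2666 mm.
Sensor diagonal = √(12.52² + 7.41²) = √211.6585 ≈ 14.5485 mm.
Equal angle of view means equal diagonal/f ratio, so f₂ = f₁ · (diagonal₂/diagonal₁) = 93.1 × 14.5485/43.2666.
f₂ = 93.1 × 0.33625 ≈ 31.305 mm.

31.3 mm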